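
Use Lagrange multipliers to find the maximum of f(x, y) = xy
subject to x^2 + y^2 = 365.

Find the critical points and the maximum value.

Lagrange conditions: y = 2*lambda*x and x = 2*lambda*y
If x = 0 then y = 0, violating the constraint, so x, y != 0.
Dividing: y/x = x/y => x^2 = y^2 => y = x or y = -x
Constraint: 2x^2 = 365 => x^2 = 365/2 => x = +/-sqrt(365/2)
Critical points: (sqrt(365/2), sqrt(365/2)), (-sqrt(365/2), -sqrt(365/2)), (sqrt(365/2), -sqrt(365/2)), (-sqrt(365/2), sqrt(365/2))
  y = x:  xy = x^2 = 365/2  at (sqrt(365/2), sqrt(365/2)) and (-sqrt(365/2), -sqrt(365/2))
  y = -x: xy = -x^2 = -365/2 at (sqrt(365/2), -sqrt(365/2)) and (-sqrt(365/2), sqrt(365/2))
Maximum xy = 365/2 at (sqrt(365/2), sqrt(365/2)) and (-sqrt(365/2), -sqrt(365/2))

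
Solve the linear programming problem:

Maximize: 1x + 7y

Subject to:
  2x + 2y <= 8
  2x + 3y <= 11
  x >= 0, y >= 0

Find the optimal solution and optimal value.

Feasible vertices: (0, 0), (0, 11/3), (1, 3), (4, 0)
Objective 1x + 7y at each:
  (0, 0): 0
  (0, 11/3): 77/3
  (1, 3): 22
  (4, 0): 4
Maximum is 77/3 at (0, 11/3).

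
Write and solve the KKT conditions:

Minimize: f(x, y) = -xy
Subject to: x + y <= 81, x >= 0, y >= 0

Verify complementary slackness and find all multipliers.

Problem: min -xy s.t. x + y <= 81 (multiplier lambda), x >= 0 (mu_x), y >= 0 (mu_y)
KKT stationarity: -y + lambda - mu_x = 0, -x + lambda - mu_y = 0, with lambda, mu_x, mu_y >= 0
Complementary slackness: lambda*(x + y - 81) = 0, mu_x*x = 0, mu_y*y = 0
If lambda = 0: y = -mu_x <= 0 and x = -mu_y <= 0 force x = y = 0 with f = 0; but x = y = 81/2 is feasible with f = -6561/4 < 0, so this is not the minimum. Hence lambda > 0 and x + y = 81.
Try x > 0, y > 0 (so mu_x = mu_y = 0): y = lambda, x = lambda => x = y = lambda
x + y = 81 => 2*lambda = 81 => lambda = 81/2
x* = y* = 81/2 > 0, consistent with mu_x = mu_y = 0.
(Any feasible point with x = 0 or y = 0 has f = 0 > -6561/4, so the minimum is not on those boundaries.)
min(-xy) = -6561/4 (i.e. max xy = 6561/4)
Multipliers: lambda = 81/2, mu_x = 0, mu_y = 0
Complementary slackness: lambda*(x + y - 81) = 81/2*(81/2 + 81/2 - 81) = 0, mu_x*x = 0*81/2 = 0, mu_y*y = 0*81/2 = 0. Satisfied.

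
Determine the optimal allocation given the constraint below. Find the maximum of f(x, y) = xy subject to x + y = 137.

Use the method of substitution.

Substitute y = 137 - x into f(x,y) = xy:
g(x) = x(137 - x) = 137x - x^2
g'(x) = 137 - 2x = 0  =>  x = 137/2
y = 137 - 137/2 = 137/2
Maximum value = (137/2) * (137/2) = 18769/4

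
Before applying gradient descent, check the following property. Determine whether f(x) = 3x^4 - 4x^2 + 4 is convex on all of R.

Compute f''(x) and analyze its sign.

f(x) = 3x^4 - 4x^2 + 4
f'(x) = 12x^3 + -8x
f''(x) = 36x^2 + -8
f''(0) = -8 < 0, so not convex near x = 0
Therefore, f is not globally convex on R.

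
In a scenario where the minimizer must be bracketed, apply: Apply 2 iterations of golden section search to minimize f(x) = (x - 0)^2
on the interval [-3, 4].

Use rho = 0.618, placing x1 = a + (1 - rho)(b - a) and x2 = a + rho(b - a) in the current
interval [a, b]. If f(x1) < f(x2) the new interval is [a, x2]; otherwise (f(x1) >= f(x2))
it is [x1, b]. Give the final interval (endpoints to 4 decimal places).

Golden section search for min of f(x) = (x - 0)^2 on [-3, 4].
Each step: x1 = a + (1 - rho)(b - a), x2 = a + rho(b - a); if f(x1) < f(x2) keep [a, x2], otherwise keep [x1, b].
Step 1: [-3.0000, 4.0000], x1=-0.3260 (f=0.1063), x2=1.3260 (f=1.7583); f(x1) < f(x2) => keep [-3.0000, 1.3260]
Step 2: [-3.0000, 1.3260], x1=-1.3475 (f=1.8157), x2=-0.3265 (f=0.1066); f(x1) > f(x2) => keep [-1.3475, 1.3260]
Final interval: [-1.3475, 1.3260]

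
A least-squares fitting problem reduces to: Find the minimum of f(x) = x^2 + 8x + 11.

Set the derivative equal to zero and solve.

f(x) = x^2 + 8x + 11
f'(x) = 2x + (8) = 0
x = -8/2 = -4
f(-4) = -5
Since f''(x) = 2 > 0, this is a minimum.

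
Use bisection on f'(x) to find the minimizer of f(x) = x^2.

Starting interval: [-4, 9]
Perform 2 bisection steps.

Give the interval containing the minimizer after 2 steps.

Finding critical point of f(x) = x^2 using bisection on f'(x) = 2x + 0.
f'(x) = 0 when x = 0.
Starting interval: [-4, 9]
Step 1: mid = 5/2, f'(mid) = 5, new interval = [-4, 5/2]
Step 2: mid = -3/4, f'(mid) = -3/2, new interval = [-3/4, 5/2]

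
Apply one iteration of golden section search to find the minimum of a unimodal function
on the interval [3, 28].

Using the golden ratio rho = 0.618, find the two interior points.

Golden section search on [3, 28].
Golden ratio rho = 0.618 (approx).
Interior points:
  x_1 = 3 + (1-0.618)*25 = 12.5500
  x_2 = 3 + 0.618*25 = 18.4500
Compare f(x_1) and f(x_2) to determine which subinterval to keep.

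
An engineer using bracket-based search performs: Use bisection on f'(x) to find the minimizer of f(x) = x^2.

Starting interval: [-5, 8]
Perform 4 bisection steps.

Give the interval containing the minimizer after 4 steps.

Finding critical point of f(x) = x^2 using bisection on f'(x) = 2x + 0.
f'(x) = 0 when x = 0.
Starting interval: [-5, 8]
Step 1: mid = 3/2, f'(mid) = 3, new interval = [-5, 3/2]
Step 2: mid = -7/4, f'(mid) = -7/2, new interval = [-7/4, 3/2]
Step 3: mid = -1/8, f'(mid) = -1/4, new interval = [-1/8, 3/2]
Step 4: mid = 11/16, f'(mid) = 11/8, new interval = [-1/8, 11/16]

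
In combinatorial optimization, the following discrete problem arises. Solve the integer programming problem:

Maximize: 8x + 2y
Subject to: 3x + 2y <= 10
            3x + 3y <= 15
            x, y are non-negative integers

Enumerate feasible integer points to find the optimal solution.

Constraint 1: 3x + 2y <= 10
Constraint 2: 3x + 3y <= 15
Feasible x range (need y >= 0): 0 <= x <= min(10/3, 15/3) => x in {0, ..., 3}.
Enumerate feasible integer points row by row (the coefficient of y is 2 > 0, so for each x the largest feasible y gives the best value):
  x = 0: y <= min((10 - 3*0)/2, (15 - 3*0)/3) => y in {0, ..., 5}; best 8*0 + 2*5 = 10
  x = 1: y <= min((10 - 3*1)/2, (15 - 3*1)/3) => y in {0, ..., 3}; best 8*1 + 2*3 = 14
  x = 2: y <= min((10 - 3*2)/2, (15 - 3*2)/3) => y in {0, ..., 2}; best 8*2 + 2*2 = 20
  x = 3: y <= min((10 - 3*3)/2, (15 - 3*3)/3) => y in {0}; best 8*3 + 2*0 = 24
The maximum 8x + 2y = 24 is achieved at x = 3, y = 0.
Check: 3*3 + 2*0 = 9 <= 10 and 3*3 + 3*0 = 9 <= 15.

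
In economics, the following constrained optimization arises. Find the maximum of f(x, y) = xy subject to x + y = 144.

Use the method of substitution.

Substitute y = 144 - x into f(x,y) = xy:
g(x) = x(144 - x) = 144x - x^2
g'(x) = 144 - 2x = 0  =>  x = 72
y = 144 - 72 = 72
Maximum value = 72 * 72 = 5184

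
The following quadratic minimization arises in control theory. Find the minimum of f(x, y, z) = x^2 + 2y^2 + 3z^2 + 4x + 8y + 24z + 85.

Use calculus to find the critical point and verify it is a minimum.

f(x,y,z) = x^2 + 2y^2 + 3z^2 + 4x + 8y + 24z + 85
df/dx = 2x + (4) = 0 => x = -2
df/dy = 4y + (8) = 0 => y = -2
df/dz = 6z + (24) = 0 => z = -4
f(-2,-2,-4) = 1*(-2)^2 + 2*(-2)^2 + 3*(-4)^2 + 4*(-2) + 8*(-2) + 24*(-4) + 85 = 25
Hessian is diagonal with entries 2, 4, 6 > 0, confirmed minimum.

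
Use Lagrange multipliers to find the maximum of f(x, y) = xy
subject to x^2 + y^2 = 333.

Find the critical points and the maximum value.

Lagrange conditions: y = 2*lambda*x and x = 2*lambda*y
If x = 0 then y = 0, violating the constraint, so x, y != 0.
Dividing: y/x = x/y => x^2 = y^2 => y = x or y = -x
Constraint: 2x^2 = 333 => x^2 = 333/2 => x = +/-sqrt(333/2)
Critical points: (sqrt(333/2), sqrt(333/2)), (-sqrt(333/2), -sqrt(333/2)), (sqrt(333/2), -sqrt(333/2)), (-sqrt(333/2), sqrt(333/2))
  y = x:  xy = x^2 = 333/2  at (sqrt(333/2), sqrt(333/2)) and (-sqrt(333/2), -sqrt(333/2))
  y = -x: xy = -x^2 = -333/2 at (sqrt(333/2), -sqrt(333/2)) and (-sqrt(333/2), sqrt(333/2))
Maximum xy = 333/2 at (sqrt(333/2), sqrt(333/2)) and (-sqrt(333/2), -sqrt(333/2))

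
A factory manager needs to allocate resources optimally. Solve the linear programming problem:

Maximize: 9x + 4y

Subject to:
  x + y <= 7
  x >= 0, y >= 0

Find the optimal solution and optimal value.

The feasible region has vertices at [(0, 0), (7, 0), (0, 7)].
Checking objective 9x + 4y at each vertex:
  (0, 0): 9*0 + 4*0 = 0
  (7, 0): 9*7 + 4*0 = 63
  (0, 7): 9*0 + 4*7 = 28
Maximum is 63 at (7, 0).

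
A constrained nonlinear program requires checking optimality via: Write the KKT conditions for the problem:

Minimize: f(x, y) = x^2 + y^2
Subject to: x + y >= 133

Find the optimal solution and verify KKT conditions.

KKT conditions for min x^2 + y^2 s.t. x + y >= 133:
Stationarity: 2x = mu, 2y = mu
So x = y = mu/2.
Complementary slackness: mu*(x + y - 133) = 0
Primal feasibility: x + y >= 133; dual feasibility: mu >= 0
If mu = 0 then x = y = 0, but 0 + 0 < 133 is infeasible, so the constraint is active.
Constraint active: x + y = 2*(mu/2) = 133 => mu = 133
x = y = 133/2, f = 17689/2
Verify: stationarity 2*(133/2) = 133 = mu; primal 133/2 + 133/2 = 133 >= 133; dual mu = 133 >= 0; complementary slackness 133*(133 - 133) = 0. All KKT conditions hold.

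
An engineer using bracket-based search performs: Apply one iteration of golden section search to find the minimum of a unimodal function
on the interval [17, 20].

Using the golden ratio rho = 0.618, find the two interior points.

Golden section search on [17, 20].
Golden ratio rho = 0.618 (approx).
Interior points:
  x_1 = 17 + (1-0.618)*3 = 18.1460
  x_2 = 17 + 0.618*3 = 18.8540
Compare f(x_1) and f(x_2) to determine which subinterval to keep.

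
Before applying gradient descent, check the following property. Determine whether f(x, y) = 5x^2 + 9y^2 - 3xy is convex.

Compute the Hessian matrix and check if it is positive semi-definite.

f(x,y) = 5x^2 + 9y^2 - 3xy
Hessian H = [[10, -3], [-3, 18]]
trace(H) = 28, det(H) = 171
Eigenvalues: (28 +/- sqrt(100)) / 2 = 19, 9
Since both eigenvalues > 0, f is convex.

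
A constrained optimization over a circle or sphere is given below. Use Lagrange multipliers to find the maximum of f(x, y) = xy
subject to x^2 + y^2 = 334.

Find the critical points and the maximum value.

Lagrange conditions: y = 2*lambda*x and x = 2*lambda*y
If x = 0 then y = 0, violating the constraint, so x, y != 0.
Dividing: y/x = x/y => x^2 = y^2 => y = x or y = -x
Constraint: 2x^2 = 334 => x^2 = 167 => x = +/-sqrt(167)
Critical points: (sqrt(167), sqrt(167)), (-sqrt(167), -sqrt(167)), (sqrt(167), -sqrt(167)), (-sqrt(167), sqrt(167))
  y = x:  xy = x^2 = 167  at (sqrt(167), sqrt(167)) and (-sqrt(167), -sqrt(167))
  y = -x: xy = -x^2 = -167 at (sqrt(167), -sqrt(167)) and (-sqrt(167), sqrt(167))
Maximum xy = 167 at (sqrt(167), sqrt(167)) and (-sqrt(167), -sqrt(167))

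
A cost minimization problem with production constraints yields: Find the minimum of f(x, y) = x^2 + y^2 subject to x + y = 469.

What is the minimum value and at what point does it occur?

Substitute y = 469 - x into f(x,y) = x^2 + y^2:
g(x) = x^2 + (469 - x)^2 = 2x^2 - 938x + 219961
g'(x) = 4x - 938 = 0  =>  x = 469/2
y = 469 - 469/2 = 469/2
Minimum value = (469/2)^2 + (469/2)^2 = 219961/2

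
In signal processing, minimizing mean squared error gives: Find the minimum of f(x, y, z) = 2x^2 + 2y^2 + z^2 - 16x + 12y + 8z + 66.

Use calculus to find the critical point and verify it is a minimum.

f(x,y,z) = 2x^2 + 2y^2 + z^2 - 16x + 12y + 8z + 66
df/dx = 4x + (-16) = 0 => x = 4
df/dy = 4y + (12) = 0 => y = -3
df/dz = 2z + (8) = 0 => z = -4
f(4,-3,-4) = 2*(4)^2 + 2*(-3)^2 + 1*(-4)^2 + -16*(4) + 12*(-3) + 8*(-4) + 66 = 0
Hessian is diagonal with entries 4, 4, 2 > 0, confirmed minimum.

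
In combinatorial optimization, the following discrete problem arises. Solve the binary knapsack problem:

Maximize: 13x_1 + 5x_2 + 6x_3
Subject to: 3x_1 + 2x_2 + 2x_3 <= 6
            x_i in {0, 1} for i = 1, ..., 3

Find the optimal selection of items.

Items: item 1 (v=13, w=3), item 2 (v=5, w=2), item 3 (v=6, w=2)
Capacity: 6
Checking all 8 subsets (w = total weight, v = total value):
  {}: w = 0, v = 0
  {1}: w = 3, v = 13
  {2}: w = 2, v = 5
  {3}: w = 2, v = 6
  {1, 2}: w = 5, v = 18
  {1, 3}: w = 5, v = 19
  {2, 3}: w = 4, v = 11
  {1, 2, 3}: w = 7 > 6, infeasible
Best feasible subset: items [1, 3]
Total weight: 5 <= 6, total value: 19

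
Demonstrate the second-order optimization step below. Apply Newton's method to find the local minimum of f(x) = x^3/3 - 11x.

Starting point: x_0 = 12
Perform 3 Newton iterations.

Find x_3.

f(x) = x^3/3 - 11x
f'(x) = x^2 - 11, f''(x) = 2x
Newton update: x_{n+1} = x_n - (x_n^2 - 11)/(2*x_n)
Step 1: x_0 = 12, f'=133, f''=24, x_1 = 155/24
Step 2: x_1 = 155/24, f'=17689/576, f''=155/12, x_2 = 30361/7440
Step 3: x_2 = 30361/7440, f'=312900721/55353600, f''=30361/3720, x_3 = 1530679921/451771680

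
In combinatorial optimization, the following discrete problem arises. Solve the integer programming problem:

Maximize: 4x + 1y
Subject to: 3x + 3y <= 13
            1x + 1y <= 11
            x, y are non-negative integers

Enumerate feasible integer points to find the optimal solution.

Constraint 1: 3x + 3y <= 13
Constraint 2: 1x + 1y <= 11
Feasible x range (need y >= 0): 0 <= x <= min(13/3, 11/1) => x in {0, ..., 4}.
Enumerate feasible integer points row by row (the coefficient of y is 1 > 0, so for each x the largest feasible y gives the best value):
  x = 0: y <= min((13 - 3*0)/3, (11 - 1*0)/1) => y in {0, ..., 4}; best 4*0 + 1*4 = 4
  x = 1: y <= min((13 - 3*1)/3, (11 - 1*1)/1) => y in {0, ..., 3}; best 4*1 + 1*3 = 7
  x = 2: y <= min((13 - 3*2)/3, (11 - 1*2)/1) => y in {0, ..., 2}; best 4*2 + 1*2 = 10
  x = 3: y <= min((13 - 3*3)/3, (11 - 1*3)/1) => y in {0, ..., 1}; best 4*3 + 1*1 = 13
  x = 4: y <= min((13 - 3*4)/3, (11 - 1*4)/1) => y in {0}; best 4*4 + 1*0 = 16
The maximum 4x + 1y = 16 is achieved at x = 4, y = 0.
Check: 3*4 + 3*0 = 12 <= 13 and 1*4 + 1*0 = 4 <= 11.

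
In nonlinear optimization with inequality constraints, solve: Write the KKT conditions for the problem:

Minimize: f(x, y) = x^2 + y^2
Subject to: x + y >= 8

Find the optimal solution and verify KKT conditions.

KKT conditions for min x^2 + y^2 s.t. x + y >= 8:
Stationarity: 2x = mu, 2y = mu
So x = y = mu/2.
Complementary slackness: mu*(x + y - 8) = 0
Primal feasibility: x + y >= 8; dual feasibility: mu >= 0
If mu = 0 then x = y = 0, but 0 + 0 < 8 is infeasible, so the constraint is active.
Constraint active: x + y = 2*(mu/2) = 8 => mu = 8
x = y = 4, f = 32
Verify: stationarity 2*4 = 8 = mu; primal 4 + 4 = 8 >= 8; dual mu = 8 >= 0; complementary slackness 8*(8 - 8) = 0. All KKT conditions hold.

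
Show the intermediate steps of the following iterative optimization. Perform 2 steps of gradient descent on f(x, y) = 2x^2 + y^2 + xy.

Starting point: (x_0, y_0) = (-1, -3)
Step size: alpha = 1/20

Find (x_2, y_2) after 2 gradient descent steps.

f(x,y) = 2x^2 + y^2 + xy
grad_x = 4x + 1y, grad_y = 2y + 1x
Step 1: grad = (-7, -7), (-13/20, -53/20)
Step 2: grad = (-21/4, -119/20), (-31/80, -941/400)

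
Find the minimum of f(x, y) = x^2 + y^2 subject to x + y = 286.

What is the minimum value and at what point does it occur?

Substitute y = 286 - x into f(x,y) = x^2 + y^2:
g(x) = x^2 + (286 - x)^2 = 2x^2 - 572x + 81796
g'(x) = 4x - 572 = 0  =>  x = 143
y = 286 - 143 = 143
Minimum value = 143^2 + 143^2 = 40898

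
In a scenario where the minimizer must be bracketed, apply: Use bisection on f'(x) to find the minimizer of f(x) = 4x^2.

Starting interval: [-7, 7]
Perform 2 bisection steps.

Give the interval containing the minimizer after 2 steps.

Finding critical point of f(x) = 4x^2 using bisection on f'(x) = 8x + 0.
f'(x) = 0 when x = 0.
Starting interval: [-7, 7]
Step 1: mid = 0, f'(mid) = 0, new interval = [0, 0]
Step 2: mid = 0, f'(mid) = 0, new interval = [0, 0]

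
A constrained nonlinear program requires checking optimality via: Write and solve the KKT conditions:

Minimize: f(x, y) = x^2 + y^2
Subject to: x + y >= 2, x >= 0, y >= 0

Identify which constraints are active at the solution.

KKT conditions for min x^2 + y^2 s.t. 1x + 1y >= 2, x >= 0, y >= 0:
Stationarity: 2x = mu*1 + mu_x, 2y = mu*1 + mu_y, with mu, mu_x, mu_y >= 0
Complementary slackness: mu*(x + y - 2) = 0, mu_x*x = 0, mu_y*y = 0
(0, 0) is infeasible (1*0 + 1*0 < 2), so if mu = 0 stationarity would force x = mu_x/2 >= 0, y = mu_y/2 >= 0 with mu_x*x = mu_y*y = 0, i.e. x = y = 0: contradiction. Hence mu > 0 and x + y = 2 is active.
Try x > 0, y > 0 (so mu_x = mu_y = 0): x = 1*mu/2, y = 1*mu/2
Substitute: 1*(1*mu/2) + 1*(1*mu/2) = 2
  mu*2/2 = 2 => mu = 2
x* = 1 > 0, y* = 1 > 0, consistent with mu_x = mu_y = 0.
f is convex and the constraints are linear, so this KKT point is the global minimum.
f* = 2
Active constraints: x + y >= 2 (holds with equality, mu = 2 > 0); x >= 0 and y >= 0 are inactive (mu_x = mu_y = 0).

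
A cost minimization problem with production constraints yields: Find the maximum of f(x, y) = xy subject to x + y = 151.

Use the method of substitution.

Substitute y = 151 - x into f(x,y) = xy:
g(x) = x(151 - x) = 151x - x^2
g'(x) = 151 - 2x = 0  =>  x = 151/2
y = 151 - 151/2 = 151/2
Maximum value = (151/2) * (151/2) = 22801/4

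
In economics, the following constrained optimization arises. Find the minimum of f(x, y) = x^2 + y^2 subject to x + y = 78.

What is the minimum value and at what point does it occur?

Substitute y = 78 - x into f(x,y) = x^2 + y^2:
g(x) = x^2 + (78 - x)^2 = 2x^2 - 156x + 6084
g'(x) = 4x - 156 = 0  =>  x = 39
y = 78 - 39 = 39
Minimum value = 39^2 + 39^2 = 3042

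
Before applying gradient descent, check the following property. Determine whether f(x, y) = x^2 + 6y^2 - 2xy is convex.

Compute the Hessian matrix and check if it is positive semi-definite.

f(x,y) = x^2 + 6y^2 - 2xy
Hessian H = [[2, -2], [-2, 12]]
trace(H) = 14, det(H) = 20
Eigenvalues: (14 +/- sqrt(116)) / 2 = 12.39, 1.615
Since both eigenvalues > 0, f is convex.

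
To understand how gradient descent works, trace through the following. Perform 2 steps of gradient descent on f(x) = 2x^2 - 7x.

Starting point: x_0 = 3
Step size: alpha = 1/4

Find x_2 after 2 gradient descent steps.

f(x) = 2x^2 - 7x, f'(x) = 4x + (-7)
Step 1: f'(3) = 5, x_1 = 3 - 1/4 * 5 = 7/4
Step 2: f'(7/4) = 0, x_2 = 7/4 - 1/4 * 0 = 7/4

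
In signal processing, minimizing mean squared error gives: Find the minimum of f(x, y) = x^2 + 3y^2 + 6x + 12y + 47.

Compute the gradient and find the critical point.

f(x,y) = x^2 + 3y^2 + 6x + 12y + 47
df/dx = 2x + (6) = 0  =>  x = -3
df/dy = 6y + (12) = 0  =>  y = -2
f(-3, -2) = 1*(-3)^2 + 3*(-2)^2 + 6*(-3) + 12*(-2) + 47 = 26
Hessian is diagonal with entries 2, 6 > 0, so this is a minimum.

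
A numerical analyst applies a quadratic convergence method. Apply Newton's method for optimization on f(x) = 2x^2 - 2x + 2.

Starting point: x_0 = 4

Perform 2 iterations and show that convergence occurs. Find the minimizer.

f(x) = 2x^2 - 2x + 2, f'(x) = 4x + (-2), f''(x) = 4
Step 1: f'(4) = 14, x_1 = 4 - 14/4 = 1/2
Step 2: f'(1/2) = 0, x_2 = 1/2 (converged)
Newton's method converges in 1 step for quadratics.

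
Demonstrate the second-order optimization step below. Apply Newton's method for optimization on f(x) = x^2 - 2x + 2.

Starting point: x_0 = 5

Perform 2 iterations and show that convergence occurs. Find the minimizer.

f(x) = x^2 - 2x + 2, f'(x) = 2x + (-2), f''(x) = 2
Step 1: f'(5) = 8, x_1 = 5 - 8/2 = 1
Step 2: f'(1) = 0, x_2 = 1 (converged)
Newton's method converges in 1 step for quadratics.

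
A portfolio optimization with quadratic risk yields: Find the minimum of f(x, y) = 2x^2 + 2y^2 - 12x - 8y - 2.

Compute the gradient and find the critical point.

f(x,y) = 2x^2 + 2y^2 - 12x - 8y - 2
df/dx = 4x + (-12) = 0  =>  x = 3
df/dy = 4y + (-8) = 0  =>  y = 2
f(3, 2) = 2*(3)^2 + 2*(2)^2 + -12*(3) + -8*(2) + -2 = -28
Hessian is diagonal with entries 4, 4 > 0, so this is a minimum.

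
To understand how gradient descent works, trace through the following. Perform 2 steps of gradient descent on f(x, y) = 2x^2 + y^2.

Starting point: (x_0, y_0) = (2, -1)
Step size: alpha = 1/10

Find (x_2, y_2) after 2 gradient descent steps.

f(x,y) = 2x^2 + y^2
grad_x = 4x + 0y, grad_y = 2y + 0x
Step 1: grad = (8, -2), (6/5, -4/5)
Step 2: grad = (24/5, -8/5), (18/25, -16/25)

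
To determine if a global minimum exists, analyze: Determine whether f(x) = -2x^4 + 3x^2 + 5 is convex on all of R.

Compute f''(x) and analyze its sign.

f(x) = -2x^4 + 3x^2 + 5
f'(x) = -8x^3 + 6x
f''(x) = -24x^2 + 6
f''(x) = -24x^2 + 6 -> -inf as |x| -> inf
Therefore, f is not globally convex on R.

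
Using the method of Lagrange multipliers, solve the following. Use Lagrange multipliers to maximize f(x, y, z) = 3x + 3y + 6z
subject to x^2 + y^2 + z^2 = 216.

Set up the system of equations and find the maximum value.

Lagrange conditions: 3 = 2*lambda*x, 3 = 2*lambda*y, 6 = 2*lambda*z
So x:3 = y:3 = z:6, i.e. x = 3t, y = 3t, z = 6t
Constraint: t^2*(3^2 + 3^2 + 6^2) = 216
  t^2 * 54 = 216  =>  t = sqrt(4)
Maximum = 3*3t + 3*3t + 6*6t = 54*sqrt(4) = 108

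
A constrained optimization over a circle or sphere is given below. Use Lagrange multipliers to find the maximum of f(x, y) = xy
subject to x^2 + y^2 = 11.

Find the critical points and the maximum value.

Lagrange conditions: y = 2*lambda*x and x = 2*lambda*y
If x = 0 then y = 0, violating the constraint, so x, y != 0.
Dividing: y/x = x/y => x^2 = y^2 => y = x or y = -x
Constraint: 2x^2 = 11 => x^2 = 11/2 => x = +/-sqrt(11/2)
Critical points: (sqrt(11/2), sqrt(11/2)), (-sqrt(11/2), -sqrt(11/2)), (sqrt(11/2), -sqrt(11/2)), (-sqrt(11/2), sqrt(11/2))
  y = x:  xy = x^2 = 11/2  at (sqrt(11/2), sqrt(11/2)) and (-sqrt(11/2), -sqrt(11/2))
  y = -x: xy = -x^2 = -11/2 at (sqrt(11/2), -sqrt(11/2)) and (-sqrt(11/2), sqrt(11/2))
Maximum xy = 11/2 at (sqrt(11/2), sqrt(11/2)) and (-sqrt(11/2), -sqrt(11/2))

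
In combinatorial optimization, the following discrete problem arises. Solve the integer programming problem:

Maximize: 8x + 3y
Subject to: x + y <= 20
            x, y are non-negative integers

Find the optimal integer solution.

Objective: 8x + 3y, constraint: x + y <= 20
Coefficient of x is 8 >= coefficient of y is 3, so allocate the entire budget to x.
Optimal: x = 20, y = 0, value = 160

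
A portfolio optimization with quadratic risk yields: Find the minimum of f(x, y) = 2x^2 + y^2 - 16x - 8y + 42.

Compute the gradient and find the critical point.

f(x,y) = 2x^2 + y^2 - 16x - 8y + 42
df/dx = 4x + (-16) = 0  =>  x = 4
df/dy = 2y + (-8) = 0  =>  y = 4
f(4, 4) = 2*(4)^2 + 1*(4)^2 + -16*(4) + -8*(4) + 42 = -6
Hessian is diagonal with entries 4, 2 > 0, so this is a minimum.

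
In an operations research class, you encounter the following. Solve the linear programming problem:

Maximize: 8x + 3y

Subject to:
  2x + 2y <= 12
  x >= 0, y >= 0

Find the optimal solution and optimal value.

The feasible region has vertices at [(0, 0), (6, 0), (0, 6)].
Checking objective 8x + 3y at each vertex:
  (0, 0): 8*0 + 3*0 = 0
  (6, 0): 8*6 + 3*0 = 48
  (0, 6): 8*0 + 3*6 = 18
Maximum is 48 at (6, 0).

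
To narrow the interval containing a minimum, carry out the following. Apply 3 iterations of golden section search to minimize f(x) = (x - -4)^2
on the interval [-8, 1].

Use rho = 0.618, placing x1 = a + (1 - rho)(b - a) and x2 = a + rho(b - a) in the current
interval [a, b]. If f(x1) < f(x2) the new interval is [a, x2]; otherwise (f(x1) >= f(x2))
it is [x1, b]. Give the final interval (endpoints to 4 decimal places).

Golden section search for min of f(x) = (x - -4)^2 on [-8, 1].
Each step: x1 = a + (1 - rho)(b - a), x2 = a + rho(b - a); if f(x1) < f(x2) keep [a, x2], otherwise keep [x1, b].
Step 1: [-8.0000, 1.0000], x1=-4.5620 (f=0.3158), x2=-2.4380 (f=2.4398); f(x1) < f(x2) => keep [-8.0000, -2.4380]
Step 2: [-8.0000, -2.4380], x1=-5.8753 (f=3.5168), x2=-4.5627 (f=0.3166); f(x1) > f(x2) => keep [-5.8753, -2.4380]
Step 3: [-5.8753, -2.4380], x1=-4.5623 (f=0.3161), x2=-3.7511 (f=0.0620); f(x1) > f(x2) => keep [-4.5623, -2.4380]
Final interval: [-4.5623, -2.4380]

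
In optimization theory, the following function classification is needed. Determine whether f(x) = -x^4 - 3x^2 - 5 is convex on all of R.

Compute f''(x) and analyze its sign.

f(x) = -x^4 - 3x^2 - 5
f'(x) = -4x^3 + -6x
f''(x) = -12x^2 + -6
f''(x) = -12x^2 + -6 <= -6 < 0 for all x
Therefore, f is concave on R.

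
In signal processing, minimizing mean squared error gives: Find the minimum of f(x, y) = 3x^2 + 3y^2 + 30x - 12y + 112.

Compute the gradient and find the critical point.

f(x,y) = 3x^2 + 3y^2 + 30x - 12y + 112
df/dx = 6x + (30) = 0  =>  x = -5
df/dy = 6y + (-12) = 0  =>  y = 2
f(-5, 2) = 3*(-5)^2 + 3*(2)^2 + 30*(-5) + -12*(2) + 112 = 25
Hessian is diagonal with entries 6, 6 > 0, so this is a minimum.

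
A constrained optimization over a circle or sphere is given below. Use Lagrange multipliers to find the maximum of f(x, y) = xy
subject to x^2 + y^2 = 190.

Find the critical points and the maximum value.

Lagrange conditions: y = 2*lambda*x and x = 2*lambda*y
If x = 0 then y = 0, violating the constraint, so x, y != 0.
Dividing: y/x = x/y => x^2 = y^2 => y = x or y = -x
Constraint: 2x^2 = 190 => x^2 = 95 => x = +/-sqrt(95)
Critical points: (sqrt(95), sqrt(95)), (-sqrt(95), -sqrt(95)), (sqrt(95), -sqrt(95)), (-sqrt(95), sqrt(95))
  y = x:  xy = x^2 = 95  at (sqrt(95), sqrt(95)) and (-sqrt(95), -sqrt(95))
  y = -x: xy = -x^2 = -95 at (sqrt(95), -sqrt(95)) and (-sqrt(95), sqrt(95))
Maximum xy = 95 at (sqrt(95), sqrt(95)) and (-sqrt(95), -sqrt(95))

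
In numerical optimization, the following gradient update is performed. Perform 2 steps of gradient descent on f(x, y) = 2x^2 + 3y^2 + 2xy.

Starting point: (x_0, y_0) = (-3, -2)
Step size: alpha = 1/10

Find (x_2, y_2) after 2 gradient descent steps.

f(x,y) = 2x^2 + 3y^2 + 2xy
grad_x = 4x + 2y, grad_y = 6y + 2x
Step 1: grad = (-16, -18), (-7/5, -1/5)
Step 2: grad = (-6, -4), (-4/5, 1/5)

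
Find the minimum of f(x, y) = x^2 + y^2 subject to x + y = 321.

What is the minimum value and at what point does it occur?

Substitute y = 321 - x into f(x,y) = x^2 + y^2:
g(x) = x^2 + (321 - x)^2 = 2x^2 - 642x + 103041
g'(x) = 4x - 642 = 0  =>  x = 321/2
y = 321 - 321/2 = 321/2
Minimum value = (321/2)^2 + (321/2)^2 = 103041/2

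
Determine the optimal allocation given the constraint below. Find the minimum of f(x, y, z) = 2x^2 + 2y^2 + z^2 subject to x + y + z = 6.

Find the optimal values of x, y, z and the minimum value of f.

Using Lagrange multipliers on f = 2x^2 + 2y^2 + z^2 with constraint x + y + z = 6:
Conditions: 2*2*x = lambda, 2*2*y = lambda, 2*1*z = lambda
So x = lambda/4, y = lambda/4, z = lambda/2
Substituting into constraint: lambda * (1) = 6
lambda = 6
x = 3/2, y = 3/2, z = 3
Minimum value = 18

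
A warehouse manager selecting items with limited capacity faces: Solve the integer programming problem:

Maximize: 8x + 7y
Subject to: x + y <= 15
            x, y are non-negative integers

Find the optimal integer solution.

Objective: 8x + 7y, constraint: x + y <= 15
Coefficient of x is 8 >= coefficient of y is 7, so allocate the entire budget to x.
Optimal: x = 15, y = 0, value = 120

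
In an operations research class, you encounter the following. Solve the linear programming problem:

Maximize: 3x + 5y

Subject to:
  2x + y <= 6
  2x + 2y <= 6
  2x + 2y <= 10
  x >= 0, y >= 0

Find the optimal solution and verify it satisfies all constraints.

Feasible vertices: (0, 0), (0, 3), (3, 0)
Objective 3x + 5y at each vertex:
  (0, 0): 0
  (0, 3): 15
  (3, 0): 9
Maximum is 15 at (0, 3).
Verify constraints at (x, y) = (0, 3):
  2*0 + 1*3 = 3 <= 6
  2*0 + 2*3 = 6 <= 6 (active)
  2*0 + 2*3 = 6 <= 10
  x = 0 >= 0, y = 3 >= 0. All constraints satisfied.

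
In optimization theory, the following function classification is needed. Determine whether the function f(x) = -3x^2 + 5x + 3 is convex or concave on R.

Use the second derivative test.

f(x) = -3x^2 + 5x + 3
f'(x) = -6x + 5
f''(x) = -6
Since f''(x) = -6 < 0 for all x, f is concave on R.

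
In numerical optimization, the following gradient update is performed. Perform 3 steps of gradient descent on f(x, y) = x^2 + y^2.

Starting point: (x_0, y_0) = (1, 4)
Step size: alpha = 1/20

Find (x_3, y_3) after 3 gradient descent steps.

f(x,y) = x^2 + y^2
grad_x = 2x + 0y, grad_y = 2y + 0x
Step 1: grad = (2, 8), (9/10, 18/5)
Step 2: grad = (9/5, 36/5), (81/100, 81/25)
Step 3: grad = (81/50, 162/25), (729/1000, 729/250)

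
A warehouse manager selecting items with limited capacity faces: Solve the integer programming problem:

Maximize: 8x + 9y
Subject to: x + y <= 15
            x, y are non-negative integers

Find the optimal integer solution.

Objective: 8x + 9y, constraint: x + y <= 15
Coefficient of y is 9 > coefficient of x is 8, so allocate the entire budget to y.
Optimal: x = 0, y = 15, value = 135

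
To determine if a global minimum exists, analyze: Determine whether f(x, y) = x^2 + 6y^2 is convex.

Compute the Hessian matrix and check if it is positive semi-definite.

f(x,y) = x^2 + 6y^2
Hessian H = [[2, 0], [0, 12]]
trace(H) = 14, det(H) = 24
Eigenvalues: (14 +/- sqrt(100)) / 2 = 12, 2
Since both eigenvalues > 0, f is convex.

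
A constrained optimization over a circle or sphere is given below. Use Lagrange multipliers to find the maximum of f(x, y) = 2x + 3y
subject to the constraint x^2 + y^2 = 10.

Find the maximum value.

Set up Lagrange conditions: grad f = lambda * grad g
  2 = 2*lambda*x
  3 = 2*lambda*y
From these: x/y = 2/3, so x = 2t, y = 3t for some t.
Substitute into constraint: (2t)^2 + (3t)^2 = 10
  t^2 * 13 = 10
  t = sqrt(10/13)
Maximum = 2*x + 3*y = (2^2 + 3^2)*t = 13 * sqrt(10/13) = sqrt(130)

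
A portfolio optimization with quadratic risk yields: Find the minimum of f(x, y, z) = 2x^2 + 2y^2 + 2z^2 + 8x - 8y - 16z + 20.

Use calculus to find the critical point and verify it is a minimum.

f(x,y,z) = 2x^2 + 2y^2 + 2z^2 + 8x - 8y - 16z + 20
df/dx = 4x + (8) = 0 => x = -2
df/dy = 4y + (-8) = 0 => y = 2
df/dz = 4z + (-16) = 0 => z = 4
f(-2,2,4) = 2*(-2)^2 + 2*(2)^2 + 2*(4)^2 + 8*(-2) + -8*(2) + -16*(4) + 20 = -28
Hessian is diagonal with entries 4, 4, 4 > 0, confirmed minimum.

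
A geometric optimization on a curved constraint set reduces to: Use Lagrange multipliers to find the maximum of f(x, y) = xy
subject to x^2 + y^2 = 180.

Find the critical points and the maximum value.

Lagrange conditions: y = 2*lambda*x and x = 2*lambda*y
If x = 0 then y = 0, violating the constraint, so x, y != 0.
Dividing: y/x = x/y => x^2 = y^2 => y = x or y = -x
Constraint: 2x^2 = 180 => x^2 = 90 => x = +/-sqrt(90)
Critical points: (sqrt(90), sqrt(90)), (-sqrt(90), -sqrt(90)), (sqrt(90), -sqrt(90)), (-sqrt(90), sqrt(90))
  y = x:  xy = x^2 = 90  at (sqrt(90), sqrt(90)) and (-sqrt(90), -sqrt(90))
  y = -x: xy = -x^2 = -90 at (sqrt(90), -sqrt(90)) and (-sqrt(90), sqrt(90))
Maximum xy = 90 at (sqrt(90), sqrt(90)) and (-sqrt(90), -sqrt(90))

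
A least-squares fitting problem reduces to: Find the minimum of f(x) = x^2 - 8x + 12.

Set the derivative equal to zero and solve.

f(x) = x^2 - 8x + 12
f'(x) = 2x + (-8) = 0
x = 8/2 = 4
f(4) = -4
Since f''(x) = 2 > 0, this is a minimum.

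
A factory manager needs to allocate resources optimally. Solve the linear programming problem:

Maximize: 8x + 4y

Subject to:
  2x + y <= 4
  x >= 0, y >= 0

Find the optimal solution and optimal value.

The feasible region has vertices at [(0, 0), (2, 0), (0, 4)].
Checking objective 8x + 4y at each vertex:
  (0, 0): 8*0 + 4*0 = 0
  (2, 0): 8*2 + 4*0 = 16
  (0, 4): 8*0 + 4*4 = 16
Maximum is 16 at (2, 0).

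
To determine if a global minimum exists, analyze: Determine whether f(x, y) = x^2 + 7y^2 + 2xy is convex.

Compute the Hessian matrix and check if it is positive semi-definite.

f(x,y) = x^2 + 7y^2 + 2xy
Hessian H = [[2, 2], [2, 14]]
trace(H) = 16, det(H) = 24
Eigenvalues: (16 +/- sqrt(160)) / 2 = 14.32, 1.675
Since both eigenvalues > 0, f is convex.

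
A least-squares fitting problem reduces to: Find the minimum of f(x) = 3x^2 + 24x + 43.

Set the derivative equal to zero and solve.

f(x) = 3x^2 + 24x + 43
f'(x) = 6x + (24) = 0
x = -24/6 = -4
f(-4) = -5
Since f''(x) = 6 > 0, this is a minimum.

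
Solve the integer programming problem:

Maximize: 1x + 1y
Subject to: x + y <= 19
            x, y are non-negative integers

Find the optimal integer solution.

Objective: 1x + 1y, constraint: x + y <= 19
Coefficient of x is 1 >= coefficient of y is 1, so allocate the entire budget to x.
Optimal: x = 19, y = 0, value = 19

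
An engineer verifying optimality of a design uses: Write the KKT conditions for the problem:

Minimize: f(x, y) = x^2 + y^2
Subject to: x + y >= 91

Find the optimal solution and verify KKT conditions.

KKT conditions for min x^2 + y^2 s.t. x + y >= 91:
Stationarity: 2x = mu, 2y = mu
So x = y = mu/2.
Complementary slackness: mu*(x + y - 91) = 0
Primal feasibility: x + y >= 91; dual feasibility: mu >= 0
If mu = 0 then x = y = 0, but 0 + 0 < 91 is infeasible, so the constraint is active.
Constraint active: x + y = 2*(mu/2) = 91 => mu = 91
x = y = 91/2, f = 8281/2
Verify: stationarity 2*(91/2) = 91 = mu; primal 91/2 + 91/2 = 91 >= 91; dual mu = 91 >= 0; complementary slackness 91*(91 - 91) = 0. All KKT conditions hold.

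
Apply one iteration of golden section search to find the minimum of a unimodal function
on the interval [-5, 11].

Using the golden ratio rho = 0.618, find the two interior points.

Golden section search on [-5, 11].
Golden ratio rho = 0.618 (approx).
Interior points:
  x_1 = -5 + (1-0.618)*16 = 1.1120
  x_2 = -5 + 0.618*16 = 4.8880
Compare f(x_1) and f(x_2) to determine which subinterval to keep.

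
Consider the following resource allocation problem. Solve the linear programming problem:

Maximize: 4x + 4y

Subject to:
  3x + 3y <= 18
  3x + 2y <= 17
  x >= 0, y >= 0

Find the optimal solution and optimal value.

Feasible vertices: (0, 0), (0, 6), (5, 1), (17/3, 0)
Objective 4x + 4y at each:
  (0, 0): 0
  (0, 6): 24
  (5, 1): 24
  (17/3, 0): 68/3
Maximum is 24 at (0, 6).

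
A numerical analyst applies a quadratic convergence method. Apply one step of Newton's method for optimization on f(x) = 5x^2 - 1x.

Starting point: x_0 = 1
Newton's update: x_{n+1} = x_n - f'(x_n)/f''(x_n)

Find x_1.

f(x) = 5x^2 - 1x
f'(x) = 10x + (-1), f''(x) = 10
Newton step: x_1 = x_0 - f'(x_0)/f''(x_0)
f'(1) = 9
x_1 = 1 - 9/10 = 1/10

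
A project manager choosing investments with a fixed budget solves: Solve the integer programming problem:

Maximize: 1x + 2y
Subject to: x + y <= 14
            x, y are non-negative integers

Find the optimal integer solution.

Objective: 1x + 2y, constraint: x + y <= 14
Coefficient of y is 2 > coefficient of x is 1, so allocate the entire budget to y.
Optimal: x = 0, y = 14, value = 28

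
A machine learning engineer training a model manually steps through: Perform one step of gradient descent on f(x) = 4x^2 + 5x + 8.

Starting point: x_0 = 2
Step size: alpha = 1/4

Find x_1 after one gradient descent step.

f(x) = 4x^2 + 5x + 8
f'(x) = 8x + 5
f'(2) = 8*2 + (5) = 21
x_1 = x_0 - alpha * f'(x_0) = 2 - 1/4 * 21 = -13/4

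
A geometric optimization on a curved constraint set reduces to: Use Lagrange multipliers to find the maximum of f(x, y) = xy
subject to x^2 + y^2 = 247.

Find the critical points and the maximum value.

Lagrange conditions: y = 2*lambda*x and x = 2*lambda*y
If x = 0 then y = 0, violating the constraint, so x, y != 0.
Dividing: y/x = x/y => x^2 = y^2 => y = x or y = -x
Constraint: 2x^2 = 247 => x^2 = 247/2 => x = +/-sqrt(247/2)
Critical points: (sqrt(247/2), sqrt(247/2)), (-sqrt(247/2), -sqrt(247/2)), (sqrt(247/2), -sqrt(247/2)), (-sqrt(247/2), sqrt(247/2))
  y = x:  xy = x^2 = 247/2  at (sqrt(247/2), sqrt(247/2)) and (-sqrt(247/2), -sqrt(247/2))
  y = -x: xy = -x^2 = -247/2 at (sqrt(247/2), -sqrt(247/2)) and (-sqrt(247/2), sqrt(247/2))
Maximum xy = 247/2 at (sqrt(247/2), sqrt(247/2)) and (-sqrt(247/2), -sqrt(247/2))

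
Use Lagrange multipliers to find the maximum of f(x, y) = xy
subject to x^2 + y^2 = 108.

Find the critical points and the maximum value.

Lagrange conditions: y = 2*lambda*x and x = 2*lambda*y
If x = 0 then y = 0, violating the constraint, so x, y != 0.
Dividing: y/x = x/y => x^2 = y^2 => y = x or y = -x
Constraint: 2x^2 = 108 => x^2 = 54 => x = +/-sqrt(54)
Critical points: (sqrt(54), sqrt(54)), (-sqrt(54), -sqrt(54)), (sqrt(54), -sqrt(54)), (-sqrt(54), sqrt(54))
  y = x:  xy = x^2 = 54  at (sqrt(54), sqrt(54)) and (-sqrt(54), -sqrt(54))
  y = -x: xy = -x^2 = -54 at (sqrt(54), -sqrt(54)) and (-sqrt(54), sqrt(54))
Maximum xy = 54 at (sqrt(54), sqrt(54)) and (-sqrt(54), -sqrt(54))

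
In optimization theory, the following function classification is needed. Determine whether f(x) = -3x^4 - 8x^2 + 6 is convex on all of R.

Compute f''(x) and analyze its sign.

f(x) = -3x^4 - 8x^2 + 6
f'(x) = -12x^3 + -16x
f''(x) = -36x^2 + -16
f''(x) = -36x^2 + -16 <= -16 < 0 for all x
Therefore, f is concave on R.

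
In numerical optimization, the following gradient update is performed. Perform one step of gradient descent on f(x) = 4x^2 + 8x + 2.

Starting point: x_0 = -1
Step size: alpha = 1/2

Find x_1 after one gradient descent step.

f(x) = 4x^2 + 8x + 2
f'(x) = 8x + 8
f'(-1) = 8*-1 + (8) = 0
x_1 = x_0 - alpha * f'(x_0) = -1 - 1/2 * 0 = -1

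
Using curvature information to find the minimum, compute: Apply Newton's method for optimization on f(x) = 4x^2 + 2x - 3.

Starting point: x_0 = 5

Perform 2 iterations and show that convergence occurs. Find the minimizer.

f(x) = 4x^2 + 2x - 3, f'(x) = 8x + (2), f''(x) = 8
Step 1: f'(5) = 42, x_1 = 5 - 42/8 = -1/4
Step 2: f'(-1/4) = 0, x_2 = -1/4 (converged)
Newton's method converges in 1 step for quadratics.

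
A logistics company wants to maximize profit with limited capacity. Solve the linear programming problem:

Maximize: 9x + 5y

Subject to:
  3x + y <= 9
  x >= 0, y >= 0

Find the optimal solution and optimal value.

The feasible region has vertices at [(0, 0), (3, 0), (0, 9)].
Checking objective 9x + 5y at each vertex:
  (0, 0): 9*0 + 5*0 = 0
  (3, 0): 9*3 + 5*0 = 27
  (0, 9): 9*0 + 5*9 = 45
Maximum is 45 at (0, 9).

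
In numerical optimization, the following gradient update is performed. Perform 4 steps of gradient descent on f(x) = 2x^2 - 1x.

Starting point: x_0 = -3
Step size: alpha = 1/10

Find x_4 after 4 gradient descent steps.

f(x) = 2x^2 - 1x, f'(x) = 4x + (-1)
Step 1: f'(-3) = -13, x_1 = -3 - 1/10 * -13 = -17/10
Step 2: f'(-17/10) = -39/5, x_2 = -17/10 - 1/10 * -39/5 = -23/25
Step 3: f'(-23/25) = -117/25, x_3 = -23/25 - 1/10 * -117/25 = -113/250
Step 4: f'(-113/250) = -351/125, x_4 = -113/250 - 1/10 * -351/125 = -107/625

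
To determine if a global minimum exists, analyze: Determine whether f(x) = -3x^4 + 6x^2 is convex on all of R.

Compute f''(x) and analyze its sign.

f(x) = -3x^4 + 6x^2
f'(x) = -12x^3 + 12x
f''(x) = -36x^2 + 12
f''(x) = -36x^2 + 12 -> -inf as |x| -> inf
Therefore, f is not globally convex on R.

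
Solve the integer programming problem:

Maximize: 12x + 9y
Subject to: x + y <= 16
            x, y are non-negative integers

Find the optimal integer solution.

Objective: 12x + 9y, constraint: x + y <= 16
Coefficient of x is 12 >= coefficient of y is 9, so allocate the entire budget to x.
Optimal: x = 16, y = 0, value = 192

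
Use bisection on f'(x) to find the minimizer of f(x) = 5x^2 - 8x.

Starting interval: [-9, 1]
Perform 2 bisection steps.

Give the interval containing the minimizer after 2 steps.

Finding critical point of f(x) = 5x^2 - 8x using bisection on f'(x) = 10x + -8.
f'(x) = 0 when x = 4/5.
Starting interval: [-9, 1]
Step 1: mid = -4, f'(mid) = -48, new interval = [-4, 1]
Step 2: mid = -3/2, f'(mid) = -23, new interval = [-3/2, 1]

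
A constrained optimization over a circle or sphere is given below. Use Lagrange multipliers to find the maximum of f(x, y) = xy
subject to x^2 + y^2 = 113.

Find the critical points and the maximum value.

Lagrange conditions: y = 2*lambda*x and x = 2*lambda*y
If x = 0 then y = 0, violating the constraint, so x, y != 0.
Dividing: y/x = x/y => x^2 = y^2 => y = x or y = -x
Constraint: 2x^2 = 113 => x^2 = 113/2 => x = +/-sqrt(113/2)
Critical points: (sqrt(113/2), sqrt(113/2)), (-sqrt(113/2), -sqrt(113/2)), (sqrt(113/2), -sqrt(113/2)), (-sqrt(113/2), sqrt(113/2))
  y = x:  xy = x^2 = 113/2  at (sqrt(113/2), sqrt(113/2)) and (-sqrt(113/2), -sqrt(113/2))
  y = -x: xy = -x^2 = -113/2 at (sqrt(113/2), -sqrt(113/2)) and (-sqrt(113/2), sqrt(113/2))
Maximum xy = 113/2 at (sqrt(113/2), sqrt(113/2)) and (-sqrt(113/2), -sqrt(113/2))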